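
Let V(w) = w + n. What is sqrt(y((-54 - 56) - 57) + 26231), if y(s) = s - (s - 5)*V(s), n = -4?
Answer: 6*I*sqrt(93) ≈ 57.862*I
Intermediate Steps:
V(w) = -4 + w (V(w) = w - 4 = -4 + w)
y(s) = s - (-5 + s)*(-4 + s) (y(s) = s - (s - 5)*(-4 + s) = s - (-5 + s)*(-4 + s))
sqrt(y((-54 - 56) - 57) + 26231) = sqrt((-20 - ((-54 - 56) - 57)**2 + 10*((-54 - 56) - 57)) + 26231) = sqrt((-20 - (-110 - 57)**2 + 10*(-110 - 57)) + 26231) = sqrt((-20 - 1*(-167)**2 + 10*(-167)) + 26231) = sqrt((-20 - 1*27889 - 1670) + 26231) = sqrt((-20 - 27889 - 1670) + 26231) = sqrt(-29579 + 26231) = sqrt(-3348) = 6*I*sqrt(93)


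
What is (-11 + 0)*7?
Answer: -77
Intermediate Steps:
(-11 + 0)*7 = -11*7 = -77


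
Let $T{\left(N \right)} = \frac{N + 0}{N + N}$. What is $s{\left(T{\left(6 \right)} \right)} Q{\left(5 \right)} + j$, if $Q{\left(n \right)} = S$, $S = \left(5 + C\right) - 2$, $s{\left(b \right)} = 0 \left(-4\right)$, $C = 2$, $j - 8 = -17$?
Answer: $-9$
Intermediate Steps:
$j = -9$ ($j = 8 - 17 = -9$)
$T{\left(N \right)} = \frac{1}{2}$ ($T{\left(N \right)} = \frac{N}{2 N} = N \frac{1}{2 N} = \frac{1}{2}$)
$s{\left(b \right)} = 0$
$S = 5$ ($S = \left(5 + 2\right) - 2 = 7 - 2 = 5$)
$Q{\left(n \right)} = 5$
$s{\left(T{\left(6 \right)} \right)} Q{\left(5 \right)} + j = 0 \cdot 5 - 9 = 0 - 9 = -9$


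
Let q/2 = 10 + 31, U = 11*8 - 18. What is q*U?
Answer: 5740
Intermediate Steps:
U = 70 (U = 88 - 18 = 70)
q = 82 (q = 2*(10 + 31) = 2*41 = 82)
q*U = 82*70 = 5740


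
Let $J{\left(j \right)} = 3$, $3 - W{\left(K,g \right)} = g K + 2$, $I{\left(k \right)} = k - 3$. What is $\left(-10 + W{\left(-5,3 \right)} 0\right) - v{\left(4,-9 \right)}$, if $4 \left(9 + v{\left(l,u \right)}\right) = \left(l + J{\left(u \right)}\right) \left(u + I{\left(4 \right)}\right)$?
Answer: $13$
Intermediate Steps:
$I{\left(k \right)} = -3 + k$
$W{\left(K,g \right)} = 1 - K g$ ($W{\left(K,g \right)} = 3 - \left(g K + 2\right) = 3 - \left(K g + 2\right) = 3 - \left(2 + K g\right) = 1 - K g$)
$v{\left(l,u \right)} = -9 + \frac{\left(1 + u\right) \left(3 + l\right)}{4}$ ($v{\left(l,u \right)} = -9 + \frac{\left(l + 3\right) \left(u + \left(-3 + 4\right)\right)}{4} = -9 + \frac{\left(3 + l\right) \left(u + 1\right)}{4} = -9 + \frac{\left(3 + l\right) \left(1 + u\right)}{4} = -9 + \frac{\left(1 + u\right) \left(3 + l\right)}{4}$)
$\left(-10 + W{\left(-5,3 \right)} 0\right) - v{\left(4,-9 \right)} = \left(-10 + \left(1 - \left(-5\right) 3\right) 0\right) - \left(- \frac{33}{4} + \frac{1}{4} \cdot 4 + \frac{3}{4} \left(-9\right) + \frac{1}{4} \cdot 4 \left(-9\right)\right) = \left(-10 + \left(1 + 15\right) 0\right) - \left(- \frac{33}{4} + 1 - \frac{27}{4} - 9\right) = \left(-10 + 16 \cdot 0\right) - -23 = \left(-10 + 0\right) + 23 = -10 + 23 = 13$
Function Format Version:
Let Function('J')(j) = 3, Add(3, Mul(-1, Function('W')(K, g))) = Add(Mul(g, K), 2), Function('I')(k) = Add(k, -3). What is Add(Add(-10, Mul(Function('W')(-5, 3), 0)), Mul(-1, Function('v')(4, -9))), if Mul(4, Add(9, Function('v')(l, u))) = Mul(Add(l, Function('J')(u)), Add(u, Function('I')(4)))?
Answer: 13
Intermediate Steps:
Function('I')(k) = Add(-3, k)
Function('W')(K, g) = Add(1, Mul(-1, K, g)) (Function('W')(K, g) = Add(3, Mul(-1, Add(Mul(g, K), 2))) = Add(3, Mul(-1, Add(Mul(K, g), 2))) = Add(3, Mul(-1, Add(2, Mul(K, g)))) = Add(3, Add(-2, Mul(-1, K, g))) = Add(1, Mul(-1, K, g)))
Function('v')(l, u) = Add(-9, Mul(Rational(1, 4), Add(1, u), Add(3, l))) (Function('v')(l, u) = Add(-9, Mul(Rational(1, 4), Mul(Add(l, 3), Add(u, Add(-3, 4))))) = Add(-9, Mul(Rational(1, 4), Mul(Add(3, l), Add(u, 1)))) = Add(-9, Mul(Rational(1, 4), Mul(Add(3, l), Add(1, u)))) = Add(-9, Mul(Rational(1, 4), Mul(Add(1, u), Add(3, l)))) = Add(-9, Mul(Rational(1, 4), Add(1, u), Add(3, l))))
Add(Add(-10, Mul(Function('W')(-5, 3), 0)), Mul(-1, Function('v')(4, -9))) = Add(Add(-10, Mul(Add(1, Mul(-1, -5, 3)), 0)), Mul(-1, Add(Rational(-33, 4), Mul(Rational(1, 4), 4), Mul(Rational(3, 4), -9), Mul(Rational(1, 4), 4, -9)))) = Add(Add(-10, Mul(Add(1, 15), 0)), Mul(-1, Add(Rational(-33, 4), 1, Rational(-27, 4), -9))) = Add(Add(-10, Mul(16, 0)), Mul(-1, -23)) = Add(Add(-10, 0), 23) = Add(-10, 23) = 13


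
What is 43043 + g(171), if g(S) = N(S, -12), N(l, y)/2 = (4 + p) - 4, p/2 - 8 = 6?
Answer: 43099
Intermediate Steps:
p = 28 (p = 16 + 2*6 = 16 + 12 = 28)
N(l, y) = 56 (N(l, y) = 2*((4 + 28) - 4) = 2*(32 - 4) = 2*28 = 56)
g(S) = 56
43043 + g(171) = 43043 + 56 = 43099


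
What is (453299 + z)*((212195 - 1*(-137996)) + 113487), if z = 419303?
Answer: 404606350156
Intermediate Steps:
(453299 + z)*((212195 - 1*(-137996)) + 113487) = (453299 + 419303)*((212195 - 1*(-137996)) + 113487) = 872602*((212195 + 137996) + 113487) = 872602*(350191 + 113487) = 872602*463678 = 404606350156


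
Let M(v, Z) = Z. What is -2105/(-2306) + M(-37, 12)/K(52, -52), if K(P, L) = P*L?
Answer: 708031/779428 ≈ 0.90840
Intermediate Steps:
K(P, L) = L*P
-2105/(-2306) + M(-37, 12)/K(52, -52) = -2105/(-2306) + 12/((-52*52)) = -2105*(-1/2306) + 12/(-2704) = 2105/2306 + 12*(-1/2704) = 2105/2306 - 3/676 = 708031/779428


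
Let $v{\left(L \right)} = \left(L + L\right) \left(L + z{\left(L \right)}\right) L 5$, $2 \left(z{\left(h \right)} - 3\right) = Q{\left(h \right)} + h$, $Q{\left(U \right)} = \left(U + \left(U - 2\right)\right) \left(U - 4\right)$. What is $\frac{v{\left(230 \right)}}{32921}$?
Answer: $\frac{27561958000}{32921} \approx 8.3722 \cdot 10^{5}$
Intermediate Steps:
$Q{\left(U \right)} = \left(-4 + U\right) \left(-2 + 2 U\right)$ ($Q{\left(U \right)} = \left(U + \left(-2 + U\right)\right) \left(-4 + U\right) = \left(-2 + 2 U\right) \left(-4 + U\right) = \left(-4 + U\right) \left(-2 + 2 U\right)$)
$z{\left(h \right)} = 7 + h^{2} - \frac{9 h}{2}$ ($z{\left(h \right)} = 3 + \frac{\left(8 - 10 h + 2 h^{2}\right) + h}{2} = 3 + \frac{8 - 9 h + 2 h^{2}}{2} = 3 + \left(4 + h^{2} - \frac{9 h}{2}\right) = 7 + h^{2} - \frac{9 h}{2}$)
$v{\left(L \right)} = 10 L^{2} \left(7 + L^{2} - \frac{7 L}{2}\right)$ ($v{\left(L \right)} = \left(L + L\right) \left(L + \left(7 + L^{2} - \frac{9 L}{2}\right)\right) L 5 = 2 L \left(7 + L^{2} - \frac{7 L}{2}\right) L 5 = 2 L^{2} \left(7 + L^{2} - \frac{7 L}{2}\right) 5 = 10 L^{2} \left(7 + L^{2} - \frac{7 L}{2}\right)$)
$\frac{v{\left(230 \right)}}{32921} = \frac{230^{2} \left(70 - 8050 + 10 \cdot 230^{2}\right)}{32921} = 52900 \left(70 - 8050 + 10 \cdot 52900\right) \frac{1}{32921} = 52900 \left(70 - 8050 + 529000\right) \frac{1}{32921} = 52900 \cdot 521020 \cdot \frac{1}{32921} = 27561958000 \cdot \frac{1}{32921} = \frac{27561958000}{32921}$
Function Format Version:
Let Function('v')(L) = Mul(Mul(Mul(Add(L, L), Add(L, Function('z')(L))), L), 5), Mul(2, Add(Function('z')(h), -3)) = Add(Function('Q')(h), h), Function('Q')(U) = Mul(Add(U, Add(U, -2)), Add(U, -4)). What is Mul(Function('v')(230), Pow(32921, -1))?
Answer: Rational(27561958000, 32921) ≈ 8.3722e+5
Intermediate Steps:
Function('Q')(U) = Mul(Add(-4, U), Add(-2, Mul(2, U))) (Function('Q')(U) = Mul(Add(U, Add(-2, U)), Add(-4, U)) = Mul(Add(-2, Mul(2, U)), Add(-4, U)) = Mul(Add(-4, U), Add(-2, Mul(2, U))))
Function('z')(h) = Add(7, Pow(h, 2), Mul(Rational(-9, 2), h)) (Function('z')(h) = Add(3, Mul(Rational(1, 2), Add(Add(8, Mul(-10, h), Mul(2, Pow(h, 2))), h))) = Add(3, Mul(Rational(1, 2), Add(8, Mul(-9, h), Mul(2, Pow(h, 2))))) = Add(3, Add(4, Pow(h, 2), Mul(Rational(-9, 2), h))) = Add(7, Pow(h, 2), Mul(Rational(-9, 2), h)))
Function('v')(L) = Mul(10, Pow(L, 2), Add(7, Pow(L, 2), Mul(Rational(-7, 2), L))) (Function('v')(L) = Mul(Mul(Mul(Add(L, L), Add(L, Add(7, Pow(L, 2), Mul(Rational(-9, 2), L)))), L), 5) = Mul(Mul(Mul(Mul(2, L), Add(7, Pow(L, 2), Mul(Rational(-7, 2), L))), L), 5) = Mul(Mul(Mul(2, L, Add(7, Pow(L, 2), Mul(Rational(-7, 2), L))), L), 5) = Mul(Mul(2, Pow(L, 2), Add(7, Pow(L, 2), Mul(Rational(-7, 2), L))), 5) = Mul(10, Pow(L, 2), Add(7, Pow(L, 2), Mul(Rational(-7, 2), L))))
Mul(Function('v')(230), Pow(32921, -1)) = Mul(Mul(Pow(230, 2), Add(70, Mul(-35, 230), Mul(10, Pow(230, 2)))), Pow(32921, -1)) = Mul(Mul(52900, Add(70, -8050, Mul(10, 52900))), Rational(1, 32921)) = Mul(Mul(52900, Add(70, -8050, 529000)), Rational(1, 32921)) = Mul(Mul(52900, 521020), Rational(1, 32921)) = Mul(27561958000, Rational(1, 32921)) = Rational(27561958000, 32921)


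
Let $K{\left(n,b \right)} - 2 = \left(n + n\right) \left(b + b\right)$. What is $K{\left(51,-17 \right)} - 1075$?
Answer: $-4541$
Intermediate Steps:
$K{\left(n,b \right)} = 2 + 4 b n$ ($K{\left(n,b \right)} = 2 + \left(n + n\right) \left(b + b\right) = 2 + 2 n 2 b = 2 + 4 b n$)
$K{\left(51,-17 \right)} - 1075 = \left(2 + 4 \left(-17\right) 51\right) - 1075 = \left(2 - 3468\right) - 1075 = -3466 - 1075 = -4541$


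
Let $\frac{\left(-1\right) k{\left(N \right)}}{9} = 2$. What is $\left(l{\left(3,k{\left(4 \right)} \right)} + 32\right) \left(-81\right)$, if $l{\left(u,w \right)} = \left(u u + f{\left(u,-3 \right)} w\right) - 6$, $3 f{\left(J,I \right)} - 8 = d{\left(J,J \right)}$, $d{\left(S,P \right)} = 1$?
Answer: $1539$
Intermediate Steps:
$k{\left(N \right)} = -18$ ($k{\left(N \right)} = \left(-9\right) 2 = -18$)
$f{\left(J,I \right)} = 3$ ($f{\left(J,I \right)} = \frac{8}{3} + \frac{1}{3} \cdot 1 = \frac{8}{3} + \frac{1}{3} = 3$)
$l{\left(u,w \right)} = -6 + u^{2} + 3 w$ ($l{\left(u,w \right)} = \left(u u + 3 w\right) - 6 = \left(u^{2} + 3 w\right) - 6 = -6 + u^{2} + 3 w$)
$\left(l{\left(3,k{\left(4 \right)} \right)} + 32\right) \left(-81\right) = \left(\left(-6 + 3^{2} + 3 \left(-18\right)\right) + 32\right) \left(-81\right) = \left(\left(-6 + 9 - 54\right) + 32\right) \left(-81\right) = \left(-51 + 32\right) \left(-81\right) = \left(-19\right) \left(-81\right) = 1539$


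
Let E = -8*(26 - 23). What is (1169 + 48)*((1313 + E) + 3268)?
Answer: 5545869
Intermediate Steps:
E = -24 (E = -8*3 = -24)
(1169 + 48)*((1313 + E) + 3268) = (1169 + 48)*((1313 - 24) + 3268) = 1217*(1289 + 3268) = 1217*4557 = 5545869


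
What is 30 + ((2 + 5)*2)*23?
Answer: 352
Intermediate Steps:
30 + ((2 + 5)*2)*23 = 30 + (7*2)*23 = 30 + 14*23 = 30 + 322 = 352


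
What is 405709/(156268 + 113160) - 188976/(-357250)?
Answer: 97927482989/48126576500 ≈ 2.0348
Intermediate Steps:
405709/(156268 + 113160) - 188976/(-357250) = 405709/269428 - 188976*(-1/357250) = 405709*(1/269428) + 94488/178625 = 405709/269428 + 94488/178625 = 97927482989/48126576500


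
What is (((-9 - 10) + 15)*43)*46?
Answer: -7912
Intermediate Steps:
(((-9 - 10) + 15)*43)*46 = ((-19 + 15)*43)*46 = -4*43*46 = -172*46 = -7912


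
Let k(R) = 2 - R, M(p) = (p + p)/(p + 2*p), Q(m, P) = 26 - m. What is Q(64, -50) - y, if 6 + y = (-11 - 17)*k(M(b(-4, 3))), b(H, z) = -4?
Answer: 16/3 ≈ 5.3333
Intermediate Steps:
M(p) = ⅔ (M(p) = (2*p)/((3*p)) = (2*p)*(1/(3*p)) = ⅔)
y = -130/3 (y = -6 + (-11 - 17)*(2 - 1*⅔) = -6 - 28*(2 - ⅔) = -6 - 28*4/3 = -6 - 112/3 = -130/3 ≈ -43.333)
Q(64, -50) - y = (26 - 1*64) - 1*(-130/3) = (26 - 64) + 130/3 = -38 + 130/3 = 16/3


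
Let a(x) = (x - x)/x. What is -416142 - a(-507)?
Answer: -416142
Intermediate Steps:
a(x) = 0 (a(x) = 0/x = 0)
-416142 - a(-507) = -416142 - 1*0 = -416142 + 0 = -416142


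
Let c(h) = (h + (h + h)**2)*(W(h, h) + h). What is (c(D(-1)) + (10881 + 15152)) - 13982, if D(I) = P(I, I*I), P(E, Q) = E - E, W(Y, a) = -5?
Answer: 12051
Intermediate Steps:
P(E, Q) = 0
D(I) = 0
c(h) = (-5 + h)*(h + 4*h**2) (c(h) = (h + (h + h)**2)*(-5 + h) = (h + (2*h)**2)*(-5 + h) = (h + 4*h**2)*(-5 + h) = (-5 + h)*(h + 4*h**2))
(c(D(-1)) + (10881 + 15152)) - 13982 = (0*(-5 - 19*0 + 4*0**2) + (10881 + 15152)) - 13982 = (0*(-5 + 0 + 4*0) + 26033) - 13982 = (0*(-5 + 0 + 0) + 26033) - 13982 = (0*(-5) + 26033) - 13982 = (0 + 26033) - 13982 = 26033 - 13982 = 12051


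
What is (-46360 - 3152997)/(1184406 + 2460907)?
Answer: -457051/520759 ≈ -0.87766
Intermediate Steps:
(-46360 - 3152997)/(1184406 + 2460907) = -3199357/3645313 = -3199357*1/3645313 = -457051/520759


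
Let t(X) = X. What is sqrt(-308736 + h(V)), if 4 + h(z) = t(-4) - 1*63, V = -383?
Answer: I*sqrt(308807) ≈ 555.7*I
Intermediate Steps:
h(z) = -71 (h(z) = -4 + (-4 - 1*63) = -4 + (-4 - 63) = -4 - 67 = -71)
sqrt(-308736 + h(V)) = sqrt(-308736 - 71) = sqrt(-308807) = I*sqrt(308807)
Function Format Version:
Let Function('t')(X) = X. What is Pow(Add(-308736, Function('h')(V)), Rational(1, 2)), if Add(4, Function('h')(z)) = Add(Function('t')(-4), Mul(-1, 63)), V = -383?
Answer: Mul(I, Pow(308807, Rational(1, 2))) ≈ Mul(555.70, I)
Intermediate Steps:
Function('h')(z) = -71 (Function('h')(z) = Add(-4, Add(-4, Mul(-1, 63))) = Add(-4, Add(-4, -63)) = Add(-4, -67) = -71)
Pow(Add(-308736, Function('h')(V)), Rational(1, 2)) = Pow(Add(-308736, -71), Rational(1, 2)) = Pow(-308807, Rational(1, 2)) = Mul(I, Pow(308807, Rational(1, 2)))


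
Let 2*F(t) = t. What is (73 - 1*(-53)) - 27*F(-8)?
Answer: 234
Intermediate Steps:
F(t) = t/2
(73 - 1*(-53)) - 27*F(-8) = (73 - 1*(-53)) - 27*(-8)/2 = (73 + 53) - 27*(-4) = 126 + 108 = 234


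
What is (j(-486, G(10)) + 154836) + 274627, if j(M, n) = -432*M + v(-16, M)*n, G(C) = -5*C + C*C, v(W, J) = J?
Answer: 615115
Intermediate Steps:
G(C) = C² - 5*C (G(C) = -5*C + C² = C² - 5*C)
j(M, n) = -432*M + M*n
(j(-486, G(10)) + 154836) + 274627 = (-486*(-432 + 10*(-5 + 10)) + 154836) + 274627 = (-486*(-432 + 10*5) + 154836) + 274627 = (-486*(-432 + 50) + 154836) + 274627 = (-486*(-382) + 154836) + 274627 = (185652 + 154836) + 274627 = 340488 + 274627 = 615115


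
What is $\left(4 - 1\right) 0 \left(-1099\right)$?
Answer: $0$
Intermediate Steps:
$\left(4 - 1\right) 0 \left(-1099\right) = 3 \cdot 0 \left(-1099\right) = 0 \left(-1099\right) = 0$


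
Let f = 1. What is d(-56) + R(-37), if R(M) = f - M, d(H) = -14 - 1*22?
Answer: 2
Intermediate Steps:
d(H) = -36 (d(H) = -14 - 22 = -36)
R(M) = 1 - M
d(-56) + R(-37) = -36 + (1 - 1*(-37)) = -36 + (1 + 37) = -36 + 38 = 2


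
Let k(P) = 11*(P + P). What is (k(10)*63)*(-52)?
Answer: -720720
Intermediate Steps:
k(P) = 22*P (k(P) = 11*(2*P) = 22*P)
(k(10)*63)*(-52) = ((22*10)*63)*(-52) = (220*63)*(-52) = 13860*(-52) = -720720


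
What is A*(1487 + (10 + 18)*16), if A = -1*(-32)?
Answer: 61920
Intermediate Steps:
A = 32
A*(1487 + (10 + 18)*16) = 32*(1487 + (10 + 18)*16) = 32*(1487 + 28*16) = 32*(1487 + 448) = 32*1935 = 61920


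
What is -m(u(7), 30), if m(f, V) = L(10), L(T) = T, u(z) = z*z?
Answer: -10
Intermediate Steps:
u(z) = z²
m(f, V) = 10
-m(u(7), 30) = -1*10 = -10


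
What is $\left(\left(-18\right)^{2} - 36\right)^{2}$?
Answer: $82944$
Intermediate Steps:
$\left(\left(-18\right)^{2} - 36\right)^{2} = \left(324 - 36\right)^{2} = 288^{2} = 82944$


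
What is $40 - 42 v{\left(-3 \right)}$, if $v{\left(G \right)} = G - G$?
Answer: $40$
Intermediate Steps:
$v{\left(G \right)} = 0$
$40 - 42 v{\left(-3 \right)} = 40 - 0 = 40 + 0 = 40$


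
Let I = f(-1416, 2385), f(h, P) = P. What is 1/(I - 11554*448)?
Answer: -1/5173807 ≈ -1.9328e-7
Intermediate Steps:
I = 2385
1/(I - 11554*448) = 1/(2385 - 11554*448) = 1/(2385 - 5176192) = 1/(-5173807) = -1/5173807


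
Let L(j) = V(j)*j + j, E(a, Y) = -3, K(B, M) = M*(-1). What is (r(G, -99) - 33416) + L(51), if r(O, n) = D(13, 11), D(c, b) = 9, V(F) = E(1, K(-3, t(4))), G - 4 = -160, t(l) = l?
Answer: -33509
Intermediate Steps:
K(B, M) = -M
G = -156 (G = 4 - 160 = -156)
V(F) = -3
r(O, n) = 9
L(j) = -2*j (L(j) = -3*j + j = -2*j)
(r(G, -99) - 33416) + L(51) = (9 - 33416) - 2*51 = -33407 - 102 = -33509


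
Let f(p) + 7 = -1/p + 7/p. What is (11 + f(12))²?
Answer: 81/4 ≈ 20.250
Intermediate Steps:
f(p) = -7 + 6/p (f(p) = -7 + (-1/p + 7/p) = -7 + 6/p)
(11 + f(12))² = (11 + (-7 + 6/12))² = (11 + (-7 + 6*(1/12)))² = (11 + (-7 + ½))² = (11 - 13/2)² = (9/2)² = 81/4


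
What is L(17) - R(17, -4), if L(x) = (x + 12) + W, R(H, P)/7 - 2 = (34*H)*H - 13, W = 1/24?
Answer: -1648223/24 ≈ -68676.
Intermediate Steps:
W = 1/24 ≈ 0.041667
R(H, P) = -77 + 238*H² (R(H, P) = 14 + 7*((34*H)*H - 13) = 14 + 7*(34*H² - 13) = 14 + 7*(-13 + 34*H²) = 14 + (-91 + 238*H²) = -77 + 238*H²)
L(x) = 289/24 + x (L(x) = (x + 12) + 1/24 = (12 + x) + 1/24 = 289/24 + x)
L(17) - R(17, -4) = (289/24 + 17) - (-77 + 238*17²) = 697/24 - (-77 + 238*289) = 697/24 - (-77 + 68782) = 697/24 - 1*68705 = 697/24 - 68705 = -1648223/24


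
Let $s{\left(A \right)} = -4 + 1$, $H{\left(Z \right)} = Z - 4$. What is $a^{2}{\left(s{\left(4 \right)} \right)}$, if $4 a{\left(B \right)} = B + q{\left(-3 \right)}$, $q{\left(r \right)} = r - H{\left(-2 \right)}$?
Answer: $0$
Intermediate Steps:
$H{\left(Z \right)} = -4 + Z$ ($H{\left(Z \right)} = Z + \left(-4 + 0\right) = Z - 4 = -4 + Z$)
$q{\left(r \right)} = 6 + r$ ($q{\left(r \right)} = r - \left(-4 - 2\right) = r - -6 = r + 6 = 6 + r$)
$s{\left(A \right)} = -3$
$a{\left(B \right)} = \frac{3}{4} + \frac{B}{4}$ ($a{\left(B \right)} = \frac{B + \left(6 - 3\right)}{4} = \frac{B + 3}{4} = \frac{3 + B}{4} = \frac{3}{4} + \frac{B}{4}$)
$a^{2}{\left(s{\left(4 \right)} \right)} = \left(\frac{3}{4} + \frac{1}{4} \left(-3\right)\right)^{2} = \left(\frac{3}{4} - \frac{3}{4}\right)^{2} = 0^{2} = 0$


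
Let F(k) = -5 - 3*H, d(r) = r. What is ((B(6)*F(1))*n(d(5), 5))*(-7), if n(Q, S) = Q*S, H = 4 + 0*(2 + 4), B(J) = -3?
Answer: -8925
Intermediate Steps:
H = 4 (H = 4 + 0*6 = 4 + 0 = 4)
F(k) = -17 (F(k) = -5 - 3*4 = -5 - 12 = -17)
((B(6)*F(1))*n(d(5), 5))*(-7) = ((-3*(-17))*(5*5))*(-7) = (51*25)*(-7) = 1275*(-7) = -8925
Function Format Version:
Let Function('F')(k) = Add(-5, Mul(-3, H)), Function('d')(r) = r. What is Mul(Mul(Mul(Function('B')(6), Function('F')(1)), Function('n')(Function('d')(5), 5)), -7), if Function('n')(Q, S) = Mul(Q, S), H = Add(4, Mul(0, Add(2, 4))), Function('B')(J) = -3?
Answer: -8925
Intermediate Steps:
H = 4 (H = Add(4, Mul(0, 6)) = Add(4, 0) = 4)
Function('F')(k) = -17 (Function('F')(k) = Add(-5, Mul(-3, 4)) = Add(-5, -12) = -17)
Mul(Mul(Mul(Function('B')(6), Function('F')(1)), Function('n')(Function('d')(5), 5)), -7) = Mul(Mul(Mul(-3, -17), Mul(5, 5)), -7) = Mul(Mul(51, 25), -7) = Mul(1275, -7) = -8925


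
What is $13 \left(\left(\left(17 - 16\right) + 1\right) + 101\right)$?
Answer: $1339$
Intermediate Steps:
$13 \left(\left(\left(17 - 16\right) + 1\right) + 101\right) = 13 \left(\left(1 + 1\right) + 101\right) = 13 \left(2 + 101\right) = 13 \cdot 103 = 1339$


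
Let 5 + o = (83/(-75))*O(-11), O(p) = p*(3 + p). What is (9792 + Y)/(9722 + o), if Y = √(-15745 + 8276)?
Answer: 734400/721471 + 75*I*√7469/721471 ≈ 1.0179 + 0.0089841*I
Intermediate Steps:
Y = I*√7469 (Y = √(-7469) = I*√7469 ≈ 86.423*I)
o = -7679/75 (o = -5 + (83/(-75))*(-11*(3 - 11)) = -5 + (83*(-1/75))*(-11*(-8)) = -5 - 83/75*88 = -5 - 7304/75 = -7679/75 ≈ -102.39)
(9792 + Y)/(9722 + o) = (9792 + I*√7469)/(9722 - 7679/75) = (9792 + I*√7469)/(721471/75) = (9792 + I*√7469)*(75/721471) = 734400/721471 + 75*I*√7469/721471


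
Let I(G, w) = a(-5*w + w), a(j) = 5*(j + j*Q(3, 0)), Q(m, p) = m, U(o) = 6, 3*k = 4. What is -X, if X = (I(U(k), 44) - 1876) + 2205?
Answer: 3191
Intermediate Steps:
k = 4/3 (k = (⅓)*4 = 4/3 ≈ 1.3333)
a(j) = 20*j (a(j) = 5*(j + j*3) = 5*(j + 3*j) = 5*(4*j) = 20*j)
I(G, w) = -80*w (I(G, w) = 20*(-5*w + w) = 20*(-4*w) = -80*w)
X = -3191 (X = (-80*44 - 1876) + 2205 = (-3520 - 1876) + 2205 = -5396 + 2205 = -3191)
-X = -1*(-3191) = 3191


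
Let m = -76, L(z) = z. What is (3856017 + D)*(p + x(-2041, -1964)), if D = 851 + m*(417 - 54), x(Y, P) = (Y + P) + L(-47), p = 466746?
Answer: 1771784880320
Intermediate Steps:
x(Y, P) = -47 + P + Y (x(Y, P) = (Y + P) - 47 = (P + Y) - 47 = -47 + P + Y)
D = -26737 (D = 851 - 76*(417 - 54) = 851 - 76*363 = 851 - 27588 = -26737)
(3856017 + D)*(p + x(-2041, -1964)) = (3856017 - 26737)*(466746 + (-47 - 1964 - 2041)) = 3829280*(466746 - 4052) = 3829280*462694 = 1771784880320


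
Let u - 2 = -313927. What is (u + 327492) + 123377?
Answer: 136944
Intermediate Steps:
u = -313925 (u = 2 - 313927 = -313925)
(u + 327492) + 123377 = (-313925 + 327492) + 123377 = 13567 + 123377 = 136944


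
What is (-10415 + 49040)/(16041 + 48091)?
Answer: 38625/64132 ≈ 0.60227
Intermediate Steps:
(-10415 + 49040)/(16041 + 48091) = 38625/64132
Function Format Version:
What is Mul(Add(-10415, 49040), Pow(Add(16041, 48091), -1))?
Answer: Rational(38625, 64132) ≈ 0.60227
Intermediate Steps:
Mul(Add(-10415, 49040), Pow(Add(16041, 48091), -1)) = Mul(38625, Pow(64132, -1)) = Mul(38625, Rational(1, 64132)) = Rational(38625, 64132)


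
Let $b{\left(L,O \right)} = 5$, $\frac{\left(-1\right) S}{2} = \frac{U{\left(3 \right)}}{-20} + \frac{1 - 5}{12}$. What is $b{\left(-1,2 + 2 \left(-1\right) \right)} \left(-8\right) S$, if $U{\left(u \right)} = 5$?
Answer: $- \frac{140}{3} \approx -46.667$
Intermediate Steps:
$S = \frac{7}{6}$ ($S = - 2 \left(\frac{5}{-20} + \frac{1 - 5}{12}\right) = - 2 \left(5 \left(- \frac{1}{20}\right) + \left(1 - 5\right) \frac{1}{12}\right) = - 2 \left(- \frac{1}{4} - \frac{1}{3}\right) = \left(-2\right) \left(- \frac{7}{12}\right) = \frac{7}{6} \approx 1.1667$)
$b{\left(-1,2 + 2 \left(-1\right) \right)} \left(-8\right) S = 5 \left(-8\right) \frac{7}{6} = \left(-40\right) \frac{7}{6} = - \frac{140}{3}$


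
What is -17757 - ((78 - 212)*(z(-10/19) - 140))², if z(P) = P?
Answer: -128012938677/361 ≈ -3.5461e+8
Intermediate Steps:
-17757 - ((78 - 212)*(z(-10/19) - 140))² = -17757 - ((78 - 212)*(-10/19 - 140))² = -17757 - (-134*(-10*1/19 - 140))² = -17757 - (-134*(-10/19 - 140))² = -17757 - (-134*(-2670/19))² = -17757 - (357780/19)² = -17757 - 1*128006528400/361 = -17757 - 128006528400/361 = -128012938677/361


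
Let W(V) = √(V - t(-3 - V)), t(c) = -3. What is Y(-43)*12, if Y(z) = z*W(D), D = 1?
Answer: -1032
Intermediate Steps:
W(V) = √(3 + V) (W(V) = √(V - 1*(-3)) = √(V + 3) = √(3 + V))
Y(z) = 2*z (Y(z) = z*√(3 + 1) = z*√4 = z*2 = 2*z)
Y(-43)*12 = (2*(-43))*12 = -86*12 = -1032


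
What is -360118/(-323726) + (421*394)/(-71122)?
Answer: -7021353532/5756010143 ≈ -1.2198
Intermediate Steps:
-360118/(-323726) + (421*394)/(-71122) = -360118*(-1/323726) + 165874*(-1/71122) = 180059/161863 - 82937/35561 = -7021353532/5756010143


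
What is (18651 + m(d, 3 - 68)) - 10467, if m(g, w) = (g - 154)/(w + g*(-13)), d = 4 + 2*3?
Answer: 532008/65 ≈ 8184.7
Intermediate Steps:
d = 10 (d = 4 + 6 = 10)
m(g, w) = (-154 + g)/(w - 13*g)
(18651 + m(d, 3 - 68)) - 10467 = (18651 + (154 - 1*10)/(-(3 - 68) + 13*10)) - 10467 = (18651 + (154 - 10)/(-1*(-65) + 130)) - 10467 = (18651 + 144/(65 + 130)) - 10467 = (18651 + 144/195) - 10467 = (18651 + (1/195)*144) - 10467 = (18651 + 48/65) - 10467 = 1212363/65 - 10467 = 532008/65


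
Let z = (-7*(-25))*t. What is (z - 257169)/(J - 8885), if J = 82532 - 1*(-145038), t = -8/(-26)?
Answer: -3342497/2842905 ≈ -1.1757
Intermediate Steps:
t = 4/13 (t = -8*(-1/26) = 4/13 ≈ 0.30769)
z = 700/13 (z = -7*(-25)*(4/13) = 175*(4/13) = 700/13 ≈ 53.846)
J = 227570 (J = 82532 + 145038 = 227570)
(z - 257169)/(J - 8885) = (700/13 - 257169)/(227570 - 8885) = -3342497/13/218685 = -3342497/13*1/218685 = -3342497/2842905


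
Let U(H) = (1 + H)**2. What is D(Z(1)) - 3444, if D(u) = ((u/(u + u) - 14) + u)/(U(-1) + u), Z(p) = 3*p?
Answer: -6895/2 ≈ -3447.5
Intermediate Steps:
D(u) = (-27/2 + u)/u (D(u) = ((u/(u + u) - 14) + u)/((1 - 1)**2 + u) = ((u/((2*u)) - 14) + u)/(0**2 + u) = (((1/(2*u))*u - 14) + u)/(0 + u) = ((1/2 - 14) + u)/u = (-27/2 + u)/u)
D(Z(1)) - 3444 = (-27/2 + 3*1)/((3*1)) - 3444 = (-27/2 + 3)/3 - 3444 = (1/3)*(-21/2) - 3444 = -7/2 - 3444 = -6895/2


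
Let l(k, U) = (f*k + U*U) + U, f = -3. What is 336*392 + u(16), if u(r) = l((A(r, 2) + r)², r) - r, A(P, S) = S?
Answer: 130996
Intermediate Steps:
l(k, U) = U + U² - 3*k (l(k, U) = (-3*k + U*U) + U = (-3*k + U²) + U = (U² - 3*k) + U = U + U² - 3*k)
u(r) = r² - 3*(2 + r)² (u(r) = (r + r² - 3*(2 + r)²) - r = r² - 3*(2 + r)²)
336*392 + u(16) = 336*392 + (16² - 3*(2 + 16)²) = 131712 + (256 - 3*18²) = 131712 + (256 - 3*324) = 131712 + (256 - 972) = 131712 - 716 = 130996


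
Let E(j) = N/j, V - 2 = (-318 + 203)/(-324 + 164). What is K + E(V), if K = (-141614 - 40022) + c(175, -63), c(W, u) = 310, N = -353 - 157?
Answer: -5263894/29 ≈ -1.8151e+5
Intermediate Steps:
N = -510
V = 87/32 (V = 2 + (-318 + 203)/(-324 + 164) = 2 - 115/(-160) = 2 - 115*(-1/160) = 2 + 23/32 = 87/32 ≈ 2.7188)
K = -181326 (K = (-141614 - 40022) + 310 = -181636 + 310 = -181326)
E(j) = -510/j
K + E(V) = -181326 - 510/87/32 = -181326 - 510*32/87 = -181326 - 5440/29 = -5263894/29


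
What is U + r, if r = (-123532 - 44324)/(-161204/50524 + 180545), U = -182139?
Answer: -69226032196117/380070599 ≈ -1.8214e+5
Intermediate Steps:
r = -353364856/380070599 (r = -167856/(-161204*1/50524 + 180545) = -167856/(-40301/12631 + 180545) = -167856/2280423594/12631 = -167856*12631/2280423594 = -353364856/380070599 ≈ -0.92974)
U + r = -182139 - 353364856/380070599 = -69226032196117/380070599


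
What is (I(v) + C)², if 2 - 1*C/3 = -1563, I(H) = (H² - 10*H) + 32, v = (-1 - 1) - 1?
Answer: 22714756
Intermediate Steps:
v = -3 (v = -2 - 1 = -3)
I(H) = 32 + H² - 10*H
C = 4695 (C = 6 - 3*(-1563) = 6 + 4689 = 4695)
(I(v) + C)² = ((32 + (-3)² - 10*(-3)) + 4695)² = ((32 + 9 + 30) + 4695)² = (71 + 4695)² = 4766² = 22714756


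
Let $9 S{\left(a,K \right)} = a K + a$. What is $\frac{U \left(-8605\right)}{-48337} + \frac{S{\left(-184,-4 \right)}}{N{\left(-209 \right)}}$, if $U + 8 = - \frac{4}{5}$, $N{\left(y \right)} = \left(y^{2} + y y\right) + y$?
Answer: $- \frac{19789827308}{12638143683} \approx -1.5659$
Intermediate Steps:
$N{\left(y \right)} = y + 2 y^{2}$ ($N{\left(y \right)} = \left(y^{2} + y^{2}\right) + y = 2 y^{2} + y = y + 2 y^{2}$)
$U = - \frac{44}{5}$ ($U = -8 - \frac{4}{5} = - \frac{44}{5} \approx -8.8$)
$S{\left(a,K \right)} = \frac{a}{9} + \frac{K a}{9}$ ($S{\left(a,K \right)} = \frac{a K + a}{9} = \frac{K a + a}{9} = \frac{a + K a}{9} = \frac{a}{9} + \frac{K a}{9}$)
$\frac{U \left(-8605\right)}{-48337} + \frac{S{\left(-184,-4 \right)}}{N{\left(-209 \right)}} = \frac{\left(- \frac{44}{5}\right) \left(-8605\right)}{-48337} + \frac{\frac{1}{9} \left(-184\right) \left(1 - 4\right)}{\left(-209\right) \left(1 + 2 \left(-209\right)\right)} = 75724 \left(- \frac{1}{48337}\right) + \frac{\frac{1}{9} \left(-184\right) \left(-3\right)}{\left(-209\right) \left(1 - 418\right)} = - \frac{75724}{48337} + \frac{184}{3 \left(\left(-209\right) \left(-417\right)\right)} = - \frac{75724}{48337} + \frac{184}{3 \cdot 87153} = - \frac{75724}{48337} + \frac{184}{3} \cdot \frac{1}{87153} = - \frac{75724}{48337} + \frac{184}{261459} = - \frac{19789827308}{12638143683}$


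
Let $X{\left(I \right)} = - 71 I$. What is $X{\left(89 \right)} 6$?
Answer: $-37914$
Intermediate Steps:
$X{\left(89 \right)} 6 = \left(-71\right) 89 \cdot 6 = \left(-6319\right) 6 = -37914$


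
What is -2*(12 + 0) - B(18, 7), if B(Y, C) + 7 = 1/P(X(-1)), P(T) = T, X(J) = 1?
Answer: -18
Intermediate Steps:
B(Y, C) = -6 (B(Y, C) = -7 + 1/1 = -7 + 1 = -6)
-2*(12 + 0) - B(18, 7) = -2*(12 + 0) - 1*(-6) = -2*12 + 6 = -24 + 6 = -18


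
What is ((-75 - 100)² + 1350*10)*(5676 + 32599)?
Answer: 1688884375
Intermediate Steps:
((-75 - 100)² + 1350*10)*(5676 + 32599) = ((-175)² + 13500)*38275 = (30625 + 13500)*38275 = 44125*38275 = 1688884375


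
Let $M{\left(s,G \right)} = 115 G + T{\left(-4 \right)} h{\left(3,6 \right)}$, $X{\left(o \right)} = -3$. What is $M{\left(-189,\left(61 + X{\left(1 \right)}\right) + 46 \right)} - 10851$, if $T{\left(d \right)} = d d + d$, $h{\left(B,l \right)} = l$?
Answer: $1181$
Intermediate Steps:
$T{\left(d \right)} = d + d^{2}$ ($T{\left(d \right)} = d^{2} + d = d + d^{2}$)
$M{\left(s,G \right)} = 72 + 115 G$ ($M{\left(s,G \right)} = 115 G + - 4 \left(1 - 4\right) 6 = 115 G + \left(-4\right) \left(-3\right) 6 = 115 G + 12 \cdot 6 = 115 G + 72 = 72 + 115 G$)
$M{\left(-189,\left(61 + X{\left(1 \right)}\right) + 46 \right)} - 10851 = \left(72 + 115 \left(\left(61 - 3\right) + 46\right)\right) - 10851 = \left(72 + 115 \left(58 + 46\right)\right) - 10851 = \left(72 + 115 \cdot 104\right) - 10851 = \left(72 + 11960\right) - 10851 = 12032 - 10851 = 1181$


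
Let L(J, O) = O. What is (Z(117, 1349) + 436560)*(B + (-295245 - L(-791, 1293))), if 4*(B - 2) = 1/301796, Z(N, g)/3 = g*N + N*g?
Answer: -22512596361125847/54872 ≈ -4.1027e+11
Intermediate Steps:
Z(N, g) = 6*N*g (Z(N, g) = 3*(g*N + N*g) = 3*(N*g + N*g) = 3*(2*N*g) = 6*N*g)
B = 2414369/1207184 (B = 2 + (¼)/301796 = 2 + (¼)*(1/301796) = 2 + 1/1207184 = 2414369/1207184 ≈ 2.0000)
(Z(117, 1349) + 436560)*(B + (-295245 - L(-791, 1293))) = (6*117*1349 + 436560)*(2414369/1207184 + (-295245 - 1*1293)) = (946998 + 436560)*(2414369/1207184 + (-295245 - 1293)) = 1383558*(2414369/1207184 - 296538) = 1383558*(-357973514623/1207184) = -22512596361125847/54872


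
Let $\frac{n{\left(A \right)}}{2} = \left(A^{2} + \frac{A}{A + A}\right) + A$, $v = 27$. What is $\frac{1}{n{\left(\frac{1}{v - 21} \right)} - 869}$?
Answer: $- \frac{18}{15617} \approx -0.0011526$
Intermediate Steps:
$n{\left(A \right)} = 1 + 2 A + 2 A^{2}$ ($n{\left(A \right)} = 2 \left(\left(A^{2} + \frac{A}{A + A}\right) + A\right) = 2 \left(\left(A^{2} + \frac{A}{2 A}\right) + A\right) = 2 \left(\left(A^{2} + \frac{1}{2 A} A\right) + A\right) = 2 \left(\left(A^{2} + \frac{1}{2}\right) + A\right) = 2 \left(\left(\frac{1}{2} + A^{2}\right) + A\right) = 2 \left(\frac{1}{2} + A + A^{2}\right) = 1 + 2 A + 2 A^{2}$)
$\frac{1}{n{\left(\frac{1}{v - 21} \right)} - 869} = \frac{1}{\left(1 + \frac{2}{27 - 21} + 2 \left(\frac{1}{27 - 21}\right)^{2}\right) - 869} = \frac{1}{\left(1 + \frac{2}{6} + 2 \left(\frac{1}{6}\right)^{2}\right) - 869} = \frac{1}{\left(1 + 2 \cdot \frac{1}{6} + \frac{2}{36}\right) - 869} = \frac{1}{\left(1 + \frac{1}{3} + 2 \cdot \frac{1}{36}\right) - 869} = \frac{1}{\left(1 + \frac{1}{3} + \frac{1}{18}\right) - 869} = \frac{1}{\frac{25}{18} - 869} = \frac{1}{- \frac{15617}{18}} = - \frac{18}{15617}$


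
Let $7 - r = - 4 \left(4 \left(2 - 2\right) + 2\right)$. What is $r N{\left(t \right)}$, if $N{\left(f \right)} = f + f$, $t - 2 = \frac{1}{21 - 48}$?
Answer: $\frac{530}{9} \approx 58.889$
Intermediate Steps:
$t = \frac{53}{27}$ ($t = 2 + \frac{1}{21 - 48} = 2 + \frac{1}{-27} = 2 - \frac{1}{27} = \frac{53}{27} \approx 1.963$)
$N{\left(f \right)} = 2 f$
$r = 15$ ($r = 7 - - 4 \left(4 \left(2 - 2\right) + 2\right) = 7 - - 4 \left(4 \cdot 0 + 2\right) = 7 - - 4 \left(0 + 2\right) = 7 - \left(-4\right) 2 = 7 - -8 = 7 + 8 = 15$)
$r N{\left(t \right)} = 15 \cdot 2 \cdot \frac{53}{27} = 15 \cdot \frac{106}{27} = \frac{530}{9}$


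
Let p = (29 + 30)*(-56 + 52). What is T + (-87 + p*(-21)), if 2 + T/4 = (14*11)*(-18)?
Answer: -6227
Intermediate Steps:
T = -11096 (T = -8 + 4*((14*11)*(-18)) = -8 + 4*(154*(-18)) = -8 + 4*(-2772) = -8 - 11088 = -11096)
p = -236 (p = 59*(-4) = -236)
T + (-87 + p*(-21)) = -11096 + (-87 - 236*(-21)) = -11096 + (-87 + 4956) = -11096 + 4869 = -6227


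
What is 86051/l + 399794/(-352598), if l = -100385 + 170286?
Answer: 63037108/648604021 ≈ 0.097189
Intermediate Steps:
l = 69901
86051/l + 399794/(-352598) = 86051/69901 + 399794/(-352598) = 86051*(1/69901) + 399794*(-1/352598) = 4529/3679 - 199897/176299 = 63037108/648604021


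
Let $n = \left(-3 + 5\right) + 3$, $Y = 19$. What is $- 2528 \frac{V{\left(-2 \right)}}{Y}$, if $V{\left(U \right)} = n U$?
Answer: $\frac{25280}{19} \approx 1330.5$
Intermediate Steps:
$n = 5$ ($n = 2 + 3 = 5$)
$V{\left(U \right)} = 5 U$
$- 2528 \frac{V{\left(-2 \right)}}{Y} = - 2528 \frac{5 \left(-2\right)}{19} = - 2528 \left(\left(-10\right) \frac{1}{19}\right) = \left(-2528\right) \left(- \frac{10}{19}\right) = \frac{25280}{19}$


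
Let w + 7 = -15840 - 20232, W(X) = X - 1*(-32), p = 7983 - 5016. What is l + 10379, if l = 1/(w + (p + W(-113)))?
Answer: 344510146/33193 ≈ 10379.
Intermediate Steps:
p = 2967
W(X) = 32 + X (W(X) = X + 32 = 32 + X)
w = -36079 (w = -7 + (-15840 - 20232) = -7 - 36072 = -36079)
l = -1/33193 (l = 1/(-36079 + (2967 + (32 - 113))) = 1/(-36079 + (2967 - 81)) = 1/(-36079 + 2886) = 1/(-33193) = -1/33193 ≈ -3.0127e-5)
l + 10379 = -1/33193 + 10379 = 344510146/33193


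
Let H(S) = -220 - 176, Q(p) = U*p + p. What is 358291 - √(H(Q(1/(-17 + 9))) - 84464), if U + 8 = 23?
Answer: 358291 - 2*I*√21215 ≈ 3.5829e+5 - 291.31*I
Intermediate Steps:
U = 15 (U = -8 + 23 = 15)
Q(p) = 16*p (Q(p) = 15*p + p = 16*p)
H(S) = -396
358291 - √(H(Q(1/(-17 + 9))) - 84464) = 358291 - √(-396 - 84464) = 358291 - √(-84860) = 358291 - 2*I*√21215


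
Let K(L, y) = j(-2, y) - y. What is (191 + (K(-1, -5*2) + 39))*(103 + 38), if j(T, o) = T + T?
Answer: 33276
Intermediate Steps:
j(T, o) = 2*T
K(L, y) = -4 - y (K(L, y) = 2*(-2) - y = -4 - y)
(191 + (K(-1, -5*2) + 39))*(103 + 38) = (191 + ((-4 - (-5)*2) + 39))*(103 + 38) = (191 + ((-4 - 1*(-10)) + 39))*141 = (191 + ((-4 + 10) + 39))*141 = (191 + (6 + 39))*141 = (191 + 45)*141 = 236*141 = 33276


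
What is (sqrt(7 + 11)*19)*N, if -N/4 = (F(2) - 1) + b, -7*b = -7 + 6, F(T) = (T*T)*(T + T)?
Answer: -24168*sqrt(2)/7 ≈ -4882.7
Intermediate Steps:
F(T) = 2*T**3 (F(T) = T**2*(2*T) = 2*T**3)
b = 1/7 (b = -(-7 + 6)/7 = -1/7*(-1) = 1/7 ≈ 0.14286)
N = -424/7 (N = -4*((2*2**3 - 1) + 1/7) = -4*((2*8 - 1) + 1/7) = -4*((16 - 1) + 1/7) = -4*(15 + 1/7) = -4*106/7 = -424/7 ≈ -60.571)
(sqrt(7 + 11)*19)*N = (sqrt(7 + 11)*19)*(-424/7) = (sqrt(18)*19)*(-424/7) = ((3*sqrt(2))*19)*(-424/7) = (57*sqrt(2))*(-424/7) = -24168*sqrt(2)/7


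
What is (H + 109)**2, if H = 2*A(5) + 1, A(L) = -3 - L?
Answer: 8836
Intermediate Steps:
H = -15 (H = 2*(-3 - 1*5) + 1 = 2*(-3 - 5) + 1 = 2*(-8) + 1 = -16 + 1 = -15)
(H + 109)**2 = (-15 + 109)**2 = 94**2 = 8836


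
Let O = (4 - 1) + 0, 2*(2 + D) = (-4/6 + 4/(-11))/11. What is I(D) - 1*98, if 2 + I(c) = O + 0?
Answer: -97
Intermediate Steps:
D = -743/363 (D = -2 + ((-4/6 + 4/(-11))/11)/2 = -2 + ((-4*1/6 + 4*(-1/11))*(1/11))/2 = -2 + ((-2/3 - 4/11)*(1/11))/2 = -2 + (-34/33*1/11)/2 = -2 + (1/2)*(-34/363) = -2 - 17/363 = -743/363 ≈ -2.0468)
O = 3 (O = 3 + 0 = 3)
I(c) = 1 (I(c) = -2 + (3 + 0) = -2 + 3 = 1)
I(D) - 1*98 = 1 - 1*98 = 1 - 98 = -97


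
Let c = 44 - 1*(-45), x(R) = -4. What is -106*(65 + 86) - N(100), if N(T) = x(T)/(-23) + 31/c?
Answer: -32765351/2047 ≈ -16007.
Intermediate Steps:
c = 89 (c = 44 + 45 = 89)
N(T) = 1069/2047 (N(T) = -4/(-23) + 31/89 = -4*(-1/23) + 31*(1/89) = 4/23 + 31/89 = 1069/2047)
-106*(65 + 86) - N(100) = -106*(65 + 86) - 1*1069/2047 = -106*151 - 1069/2047 = -16006 - 1069/2047 = -32765351/2047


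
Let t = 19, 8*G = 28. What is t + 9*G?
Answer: 101/2 ≈ 50.500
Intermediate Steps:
G = 7/2 (G = (⅛)*28 = 7/2 ≈ 3.5000)
t + 9*G = 19 + 9*(7/2) = 19 + 63/2 = 101/2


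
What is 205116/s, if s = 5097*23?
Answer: 68372/39077 ≈ 1.7497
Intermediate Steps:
s = 117231
205116/s = 205116/117231 = 205116*(1/117231) = 68372/39077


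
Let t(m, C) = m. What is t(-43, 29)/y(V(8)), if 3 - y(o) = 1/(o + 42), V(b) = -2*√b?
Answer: -221622/15337 - 172*√2/15337 ≈ -14.466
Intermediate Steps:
y(o) = 3 - 1/(42 + o) (y(o) = 3 - 1/(o + 42) = 3 - 1/(42 + o))
t(-43, 29)/y(V(8)) = -43*(42 - 4*√2)/(125 + 3*(-4*√2)) = -43*(42 - 4*√2)/(125 - 12*√2)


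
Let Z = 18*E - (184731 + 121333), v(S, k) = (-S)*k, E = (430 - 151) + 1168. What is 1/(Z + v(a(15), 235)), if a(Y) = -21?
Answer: -1/275083 ≈ -3.6353e-6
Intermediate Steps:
E = 1447 (E = 279 + 1168 = 1447)
v(S, k) = -S*k
Z = -280018 (Z = 18*1447 - (184731 + 121333) = 26046 - 1*306064 = 26046 - 306064 = -280018)
1/(Z + v(a(15), 235)) = 1/(-280018 - 1*(-21)*235) = 1/(-280018 + 4935) = 1/(-275083) = -1/275083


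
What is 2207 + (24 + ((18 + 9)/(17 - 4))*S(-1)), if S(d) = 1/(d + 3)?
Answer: 58033/26 ≈ 2232.0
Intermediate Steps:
S(d) = 1/(3 + d)
2207 + (24 + ((18 + 9)/(17 - 4))*S(-1)) = 2207 + (24 + ((18 + 9)/(17 - 4))/(3 - 1)) = 2207 + (24 + (27/13)/2) = 2207 + (24 + (27*(1/13))*(½)) = 2207 + (24 + (27/13)*(½)) = 2207 + (24 + 27/26) = 2207 + 651/26 = 58033/26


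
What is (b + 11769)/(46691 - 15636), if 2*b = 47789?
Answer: 71327/62110 ≈ 1.1484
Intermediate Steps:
b = 47789/2 (b = (½)*47789 = 47789/2 ≈ 23895.)
(b + 11769)/(46691 - 15636) = (47789/2 + 11769)/(46691 - 15636) = (71327/2)/31055 = (71327/2)*(1/31055) = 71327/62110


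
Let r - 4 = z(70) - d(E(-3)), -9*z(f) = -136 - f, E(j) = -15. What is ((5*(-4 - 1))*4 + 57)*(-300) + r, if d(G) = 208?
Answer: 114470/9 ≈ 12719.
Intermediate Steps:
z(f) = 136/9 + f/9 (z(f) = -(-136 - f)/9 = 136/9 + f/9)
r = -1630/9 (r = 4 + ((136/9 + (⅑)*70) - 1*208) = 4 + ((136/9 + 70/9) - 208) = 4 + (206/9 - 208) = 4 - 1666/9 = -1630/9 ≈ -181.11)
((5*(-4 - 1))*4 + 57)*(-300) + r = ((5*(-4 - 1))*4 + 57)*(-300) - 1630/9 = ((5*(-5))*4 + 57)*(-300) - 1630/9 = (-25*4 + 57)*(-300) - 1630/9 = (-100 + 57)*(-300) - 1630/9 = -43*(-300) - 1630/9 = 12900 - 1630/9 = 114470/9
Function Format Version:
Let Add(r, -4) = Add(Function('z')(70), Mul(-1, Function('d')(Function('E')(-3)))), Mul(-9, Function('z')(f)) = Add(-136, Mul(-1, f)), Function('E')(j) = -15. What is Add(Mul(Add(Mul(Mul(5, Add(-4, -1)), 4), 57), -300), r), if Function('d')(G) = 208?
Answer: Rational(114470, 9) ≈ 12719.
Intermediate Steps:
Function('z')(f) = Add(Rational(136, 9), Mul(Rational(1, 9), f)) (Function('z')(f) = Mul(Rational(-1, 9), Add(-136, Mul(-1, f))) = Add(Rational(136, 9), Mul(Rational(1, 9), f)))
r = Rational(-1630, 9) (r = Add(4, Add(Add(Rational(136, 9), Mul(Rational(1, 9), 70)), Mul(-1, 208))) = Add(4, Add(Add(Rational(136, 9), Rational(70, 9)), -208)) = Add(4, Add(Rational(206, 9), -208)) = Add(4, Rational(-1666, 9)) = Rational(-1630, 9) ≈ -181.11)
Add(Mul(Add(Mul(Mul(5, Add(-4, -1)), 4), 57), -300), r) = Add(Mul(Add(Mul(Mul(5, Add(-4, -1)), 4), 57), -300), Rational(-1630, 9)) = Add(Mul(Add(Mul(Mul(5, -5), 4), 57), -300), Rational(-1630, 9)) = Add(Mul(Add(Mul(-25, 4), 57), -300), Rational(-1630, 9)) = Add(Mul(Add(-100, 57), -300), Rational(-1630, 9)) = Add(Mul(-43, -300), Rational(-1630, 9)) = Add(12900, Rational(-1630, 9)) = Rational(114470, 9)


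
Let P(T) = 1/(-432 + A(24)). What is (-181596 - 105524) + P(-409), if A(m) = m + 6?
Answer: -115422241/402 ≈ -2.8712e+5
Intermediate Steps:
A(m) = 6 + m
P(T) = -1/402 (P(T) = 1/(-432 + (6 + 24)) = 1/(-432 + 30) = 1/(-402) = -1/402)
(-181596 - 105524) + P(-409) = (-181596 - 105524) - 1/402 = -287120 - 1/402 = -115422241/402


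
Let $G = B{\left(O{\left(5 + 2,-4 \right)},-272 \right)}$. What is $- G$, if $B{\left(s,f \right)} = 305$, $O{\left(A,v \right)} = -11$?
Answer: $-305$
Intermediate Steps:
$G = 305$
$- G = \left(-1\right) 305 = -305$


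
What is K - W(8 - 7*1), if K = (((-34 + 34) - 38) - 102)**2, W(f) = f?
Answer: 19599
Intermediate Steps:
K = 19600 (K = ((0 - 38) - 102)**2 = (-38 - 102)**2 = (-140)**2 = 19600)
K - W(8 - 7*1) = 19600 - (8 - 7*1) = 19600 - (8 - 7) = 19600 - 1*1 = 19600 - 1 = 19599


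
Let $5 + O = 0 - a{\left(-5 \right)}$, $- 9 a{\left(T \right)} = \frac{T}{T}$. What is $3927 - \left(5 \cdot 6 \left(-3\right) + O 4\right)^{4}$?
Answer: $- \frac{945139297369}{6561} \approx -1.4405 \cdot 10^{8}$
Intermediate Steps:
$a{\left(T \right)} = - \frac{1}{9}$ ($a{\left(T \right)} = - \frac{T \frac{1}{T}}{9} = \left(- \frac{1}{9}\right) 1 = - \frac{1}{9}$)
$O = - \frac{44}{9}$ ($O = -5 + \left(0 - - \frac{1}{9}\right) = -5 + \left(0 + \frac{1}{9}\right) = -5 + \frac{1}{9} = - \frac{44}{9} \approx -4.8889$)
$3927 - \left(5 \cdot 6 \left(-3\right) + O 4\right)^{4} = 3927 - \left(5 \cdot 6 \left(-3\right) - \frac{176}{9}\right)^{4} = 3927 - \left(30 \left(-3\right) - \frac{176}{9}\right)^{4} = 3927 - \left(-90 - \frac{176}{9}\right)^{4} = 3927 - \left(- \frac{986}{9}\right)^{4} = 3927 - \frac{945165062416}{6561} = - \frac{945139297369}{6561}$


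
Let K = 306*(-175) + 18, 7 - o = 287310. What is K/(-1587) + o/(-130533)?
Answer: 2481214139/69051957 ≈ 35.933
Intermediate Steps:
o = -287303 (o = 7 - 1*287310 = 7 - 287310 = -287303)
K = -53532 (K = -53550 + 18 = -53532)
K/(-1587) + o/(-130533) = -53532/(-1587) - 287303/(-130533) = -53532*(-1/1587) - 287303*(-1/130533) = 17844/529 + 287303/130533 = 2481214139/69051957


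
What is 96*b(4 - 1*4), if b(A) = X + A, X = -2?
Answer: -192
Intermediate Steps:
b(A) = -2 + A
96*b(4 - 1*4) = 96*(-2 + (4 - 1*4)) = 96*(-2 + (4 - 4)) = 96*(-2 + 0) = 96*(-2) = -192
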